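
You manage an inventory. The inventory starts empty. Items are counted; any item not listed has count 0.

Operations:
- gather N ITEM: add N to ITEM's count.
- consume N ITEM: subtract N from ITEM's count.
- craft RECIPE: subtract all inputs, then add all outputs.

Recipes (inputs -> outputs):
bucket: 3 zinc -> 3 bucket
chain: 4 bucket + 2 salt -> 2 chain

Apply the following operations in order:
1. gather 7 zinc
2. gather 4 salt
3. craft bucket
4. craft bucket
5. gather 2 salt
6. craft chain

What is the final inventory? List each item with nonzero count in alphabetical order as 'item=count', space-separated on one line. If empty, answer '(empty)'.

After 1 (gather 7 zinc): zinc=7
After 2 (gather 4 salt): salt=4 zinc=7
After 3 (craft bucket): bucket=3 salt=4 zinc=4
After 4 (craft bucket): bucket=6 salt=4 zinc=1
After 5 (gather 2 salt): bucket=6 salt=6 zinc=1
After 6 (craft chain): bucket=2 chain=2 salt=4 zinc=1

Answer: bucket=2 chain=2 salt=4 zinc=1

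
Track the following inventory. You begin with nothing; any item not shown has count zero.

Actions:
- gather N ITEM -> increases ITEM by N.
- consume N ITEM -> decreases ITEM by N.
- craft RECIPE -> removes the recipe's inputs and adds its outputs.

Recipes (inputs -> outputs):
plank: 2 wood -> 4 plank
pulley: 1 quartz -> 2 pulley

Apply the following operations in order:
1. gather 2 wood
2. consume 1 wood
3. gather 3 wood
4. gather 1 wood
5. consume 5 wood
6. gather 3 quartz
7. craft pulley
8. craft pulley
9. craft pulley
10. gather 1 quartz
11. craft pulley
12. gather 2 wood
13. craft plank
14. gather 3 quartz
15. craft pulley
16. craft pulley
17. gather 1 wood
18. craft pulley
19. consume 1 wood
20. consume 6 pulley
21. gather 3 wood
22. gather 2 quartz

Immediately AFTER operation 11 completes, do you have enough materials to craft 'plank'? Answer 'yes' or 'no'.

After 1 (gather 2 wood): wood=2
After 2 (consume 1 wood): wood=1
After 3 (gather 3 wood): wood=4
After 4 (gather 1 wood): wood=5
After 5 (consume 5 wood): (empty)
After 6 (gather 3 quartz): quartz=3
After 7 (craft pulley): pulley=2 quartz=2
After 8 (craft pulley): pulley=4 quartz=1
After 9 (craft pulley): pulley=6
After 10 (gather 1 quartz): pulley=6 quartz=1
After 11 (craft pulley): pulley=8

Answer: no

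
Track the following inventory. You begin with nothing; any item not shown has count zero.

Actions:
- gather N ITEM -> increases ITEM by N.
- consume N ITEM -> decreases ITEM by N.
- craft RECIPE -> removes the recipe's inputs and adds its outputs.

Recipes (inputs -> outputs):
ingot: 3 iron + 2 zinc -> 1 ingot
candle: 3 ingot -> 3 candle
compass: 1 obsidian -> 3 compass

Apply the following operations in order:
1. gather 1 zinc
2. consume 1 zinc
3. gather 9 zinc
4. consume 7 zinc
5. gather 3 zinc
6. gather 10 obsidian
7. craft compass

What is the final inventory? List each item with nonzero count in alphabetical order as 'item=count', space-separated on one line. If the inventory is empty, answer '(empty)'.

After 1 (gather 1 zinc): zinc=1
After 2 (consume 1 zinc): (empty)
After 3 (gather 9 zinc): zinc=9
After 4 (consume 7 zinc): zinc=2
After 5 (gather 3 zinc): zinc=5
After 6 (gather 10 obsidian): obsidian=10 zinc=5
After 7 (craft compass): compass=3 obsidian=9 zinc=5

Answer: compass=3 obsidian=9 zinc=5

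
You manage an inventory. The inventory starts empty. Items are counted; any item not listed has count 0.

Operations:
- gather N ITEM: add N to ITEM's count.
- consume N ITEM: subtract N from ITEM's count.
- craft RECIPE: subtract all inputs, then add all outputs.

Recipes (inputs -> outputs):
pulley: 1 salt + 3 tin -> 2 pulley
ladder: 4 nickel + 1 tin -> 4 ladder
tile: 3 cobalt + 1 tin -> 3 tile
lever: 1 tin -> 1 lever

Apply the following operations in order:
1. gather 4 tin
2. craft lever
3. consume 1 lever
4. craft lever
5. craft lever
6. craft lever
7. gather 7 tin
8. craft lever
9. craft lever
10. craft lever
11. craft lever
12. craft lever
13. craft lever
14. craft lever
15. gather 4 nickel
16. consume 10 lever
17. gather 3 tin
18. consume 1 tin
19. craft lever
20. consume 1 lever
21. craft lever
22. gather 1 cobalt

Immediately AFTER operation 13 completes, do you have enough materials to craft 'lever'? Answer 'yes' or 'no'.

After 1 (gather 4 tin): tin=4
After 2 (craft lever): lever=1 tin=3
After 3 (consume 1 lever): tin=3
After 4 (craft lever): lever=1 tin=2
After 5 (craft lever): lever=2 tin=1
After 6 (craft lever): lever=3
After 7 (gather 7 tin): lever=3 tin=7
After 8 (craft lever): lever=4 tin=6
After 9 (craft lever): lever=5 tin=5
After 10 (craft lever): lever=6 tin=4
After 11 (craft lever): lever=7 tin=3
After 12 (craft lever): lever=8 tin=2
After 13 (craft lever): lever=9 tin=1

Answer: yes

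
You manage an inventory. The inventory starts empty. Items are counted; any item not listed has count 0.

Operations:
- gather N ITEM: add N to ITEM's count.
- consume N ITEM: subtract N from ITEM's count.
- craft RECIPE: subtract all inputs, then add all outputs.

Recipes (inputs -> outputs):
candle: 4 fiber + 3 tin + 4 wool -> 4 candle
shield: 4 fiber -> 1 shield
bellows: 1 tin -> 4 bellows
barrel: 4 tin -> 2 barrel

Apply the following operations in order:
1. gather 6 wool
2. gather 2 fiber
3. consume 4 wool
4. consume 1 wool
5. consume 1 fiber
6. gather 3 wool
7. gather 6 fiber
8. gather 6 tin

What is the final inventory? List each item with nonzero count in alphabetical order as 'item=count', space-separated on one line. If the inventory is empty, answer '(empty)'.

After 1 (gather 6 wool): wool=6
After 2 (gather 2 fiber): fiber=2 wool=6
After 3 (consume 4 wool): fiber=2 wool=2
After 4 (consume 1 wool): fiber=2 wool=1
After 5 (consume 1 fiber): fiber=1 wool=1
After 6 (gather 3 wool): fiber=1 wool=4
After 7 (gather 6 fiber): fiber=7 wool=4
After 8 (gather 6 tin): fiber=7 tin=6 wool=4

Answer: fiber=7 tin=6 wool=4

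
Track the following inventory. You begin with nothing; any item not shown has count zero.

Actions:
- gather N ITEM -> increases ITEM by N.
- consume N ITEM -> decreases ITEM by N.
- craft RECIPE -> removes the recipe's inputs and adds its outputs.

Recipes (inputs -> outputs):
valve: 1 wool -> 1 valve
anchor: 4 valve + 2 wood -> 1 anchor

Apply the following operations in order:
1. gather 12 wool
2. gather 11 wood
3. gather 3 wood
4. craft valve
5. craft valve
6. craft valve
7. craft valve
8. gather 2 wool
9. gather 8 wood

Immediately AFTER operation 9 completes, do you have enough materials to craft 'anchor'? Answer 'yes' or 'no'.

Answer: yes

Derivation:
After 1 (gather 12 wool): wool=12
After 2 (gather 11 wood): wood=11 wool=12
After 3 (gather 3 wood): wood=14 wool=12
After 4 (craft valve): valve=1 wood=14 wool=11
After 5 (craft valve): valve=2 wood=14 wool=10
After 6 (craft valve): valve=3 wood=14 wool=9
After 7 (craft valve): valve=4 wood=14 wool=8
After 8 (gather 2 wool): valve=4 wood=14 wool=10
After 9 (gather 8 wood): valve=4 wood=22 wool=10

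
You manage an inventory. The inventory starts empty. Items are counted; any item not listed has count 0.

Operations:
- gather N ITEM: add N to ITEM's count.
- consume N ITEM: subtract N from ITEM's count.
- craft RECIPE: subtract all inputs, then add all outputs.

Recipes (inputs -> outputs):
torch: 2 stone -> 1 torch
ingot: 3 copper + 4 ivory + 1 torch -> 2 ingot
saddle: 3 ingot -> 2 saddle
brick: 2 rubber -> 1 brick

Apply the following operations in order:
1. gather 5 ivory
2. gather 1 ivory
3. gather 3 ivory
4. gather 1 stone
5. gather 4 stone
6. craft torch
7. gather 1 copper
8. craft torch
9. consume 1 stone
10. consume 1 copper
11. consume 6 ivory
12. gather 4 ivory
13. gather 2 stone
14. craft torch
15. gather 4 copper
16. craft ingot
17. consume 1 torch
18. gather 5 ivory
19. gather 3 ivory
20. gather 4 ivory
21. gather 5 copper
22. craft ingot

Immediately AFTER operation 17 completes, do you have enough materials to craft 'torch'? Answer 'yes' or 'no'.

After 1 (gather 5 ivory): ivory=5
After 2 (gather 1 ivory): ivory=6
After 3 (gather 3 ivory): ivory=9
After 4 (gather 1 stone): ivory=9 stone=1
After 5 (gather 4 stone): ivory=9 stone=5
After 6 (craft torch): ivory=9 stone=3 torch=1
After 7 (gather 1 copper): copper=1 ivory=9 stone=3 torch=1
After 8 (craft torch): copper=1 ivory=9 stone=1 torch=2
After 9 (consume 1 stone): copper=1 ivory=9 torch=2
After 10 (consume 1 copper): ivory=9 torch=2
After 11 (consume 6 ivory): ivory=3 torch=2
After 12 (gather 4 ivory): ivory=7 torch=2
After 13 (gather 2 stone): ivory=7 stone=2 torch=2
After 14 (craft torch): ivory=7 torch=3
After 15 (gather 4 copper): copper=4 ivory=7 torch=3
After 16 (craft ingot): copper=1 ingot=2 ivory=3 torch=2
After 17 (consume 1 torch): copper=1 ingot=2 ivory=3 torch=1

Answer: no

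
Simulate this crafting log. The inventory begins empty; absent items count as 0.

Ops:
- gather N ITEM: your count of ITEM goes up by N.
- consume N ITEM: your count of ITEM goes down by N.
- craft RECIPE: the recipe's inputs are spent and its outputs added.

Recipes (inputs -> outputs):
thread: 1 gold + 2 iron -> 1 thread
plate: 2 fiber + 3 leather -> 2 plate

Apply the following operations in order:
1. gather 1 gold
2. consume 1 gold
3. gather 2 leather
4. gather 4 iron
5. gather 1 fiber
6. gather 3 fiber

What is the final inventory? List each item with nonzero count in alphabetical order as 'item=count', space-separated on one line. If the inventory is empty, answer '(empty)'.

After 1 (gather 1 gold): gold=1
After 2 (consume 1 gold): (empty)
After 3 (gather 2 leather): leather=2
After 4 (gather 4 iron): iron=4 leather=2
After 5 (gather 1 fiber): fiber=1 iron=4 leather=2
After 6 (gather 3 fiber): fiber=4 iron=4 leather=2

Answer: fiber=4 iron=4 leather=2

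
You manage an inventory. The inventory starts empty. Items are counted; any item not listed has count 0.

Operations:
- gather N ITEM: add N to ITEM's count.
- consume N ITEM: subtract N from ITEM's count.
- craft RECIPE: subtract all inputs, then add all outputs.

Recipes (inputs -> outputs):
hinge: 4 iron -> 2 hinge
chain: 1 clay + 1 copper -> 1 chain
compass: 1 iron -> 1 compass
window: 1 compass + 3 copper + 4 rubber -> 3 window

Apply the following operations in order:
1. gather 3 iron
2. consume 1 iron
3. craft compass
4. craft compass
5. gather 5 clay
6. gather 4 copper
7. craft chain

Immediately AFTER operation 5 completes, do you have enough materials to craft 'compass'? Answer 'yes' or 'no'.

After 1 (gather 3 iron): iron=3
After 2 (consume 1 iron): iron=2
After 3 (craft compass): compass=1 iron=1
After 4 (craft compass): compass=2
After 5 (gather 5 clay): clay=5 compass=2

Answer: no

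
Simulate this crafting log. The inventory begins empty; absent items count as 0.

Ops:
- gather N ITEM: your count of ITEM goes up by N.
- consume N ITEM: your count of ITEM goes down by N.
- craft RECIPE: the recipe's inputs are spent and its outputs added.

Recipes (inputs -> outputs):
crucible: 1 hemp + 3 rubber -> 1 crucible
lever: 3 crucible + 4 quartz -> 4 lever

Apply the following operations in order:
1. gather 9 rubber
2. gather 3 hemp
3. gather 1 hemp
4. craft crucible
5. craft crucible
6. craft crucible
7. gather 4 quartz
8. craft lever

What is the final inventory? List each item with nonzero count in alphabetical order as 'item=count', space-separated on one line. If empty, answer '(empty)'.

Answer: hemp=1 lever=4

Derivation:
After 1 (gather 9 rubber): rubber=9
After 2 (gather 3 hemp): hemp=3 rubber=9
After 3 (gather 1 hemp): hemp=4 rubber=9
After 4 (craft crucible): crucible=1 hemp=3 rubber=6
After 5 (craft crucible): crucible=2 hemp=2 rubber=3
After 6 (craft crucible): crucible=3 hemp=1
After 7 (gather 4 quartz): crucible=3 hemp=1 quartz=4
After 8 (craft lever): hemp=1 lever=4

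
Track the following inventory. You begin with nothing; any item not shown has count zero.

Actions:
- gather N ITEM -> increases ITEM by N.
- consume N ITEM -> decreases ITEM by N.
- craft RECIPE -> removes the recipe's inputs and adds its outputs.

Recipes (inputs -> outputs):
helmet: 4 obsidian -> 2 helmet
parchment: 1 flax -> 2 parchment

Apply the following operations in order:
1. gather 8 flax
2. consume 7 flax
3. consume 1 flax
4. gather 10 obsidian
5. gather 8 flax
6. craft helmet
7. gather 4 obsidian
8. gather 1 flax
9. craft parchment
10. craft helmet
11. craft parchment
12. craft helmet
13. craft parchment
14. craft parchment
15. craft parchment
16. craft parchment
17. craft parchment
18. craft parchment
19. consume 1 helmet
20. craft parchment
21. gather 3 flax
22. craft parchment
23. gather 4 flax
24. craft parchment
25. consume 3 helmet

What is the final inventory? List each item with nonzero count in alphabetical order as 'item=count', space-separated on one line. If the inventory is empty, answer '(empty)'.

Answer: flax=5 helmet=2 obsidian=2 parchment=22

Derivation:
After 1 (gather 8 flax): flax=8
After 2 (consume 7 flax): flax=1
After 3 (consume 1 flax): (empty)
After 4 (gather 10 obsidian): obsidian=10
After 5 (gather 8 flax): flax=8 obsidian=10
After 6 (craft helmet): flax=8 helmet=2 obsidian=6
After 7 (gather 4 obsidian): flax=8 helmet=2 obsidian=10
After 8 (gather 1 flax): flax=9 helmet=2 obsidian=10
After 9 (craft parchment): flax=8 helmet=2 obsidian=10 parchment=2
After 10 (craft helmet): flax=8 helmet=4 obsidian=6 parchment=2
After 11 (craft parchment): flax=7 helmet=4 obsidian=6 parchment=4
After 12 (craft helmet): flax=7 helmet=6 obsidian=2 parchment=4
After 13 (craft parchment): flax=6 helmet=6 obsidian=2 parchment=6
After 14 (craft parchment): flax=5 helmet=6 obsidian=2 parchment=8
After 15 (craft parchment): flax=4 helmet=6 obsidian=2 parchment=10
After 16 (craft parchment): flax=3 helmet=6 obsidian=2 parchment=12
After 17 (craft parchment): flax=2 helmet=6 obsidian=2 parchment=14
After 18 (craft parchment): flax=1 helmet=6 obsidian=2 parchment=16
After 19 (consume 1 helmet): flax=1 helmet=5 obsidian=2 parchment=16
After 20 (craft parchment): helmet=5 obsidian=2 parchment=18
After 21 (gather 3 flax): flax=3 helmet=5 obsidian=2 parchment=18
After 22 (craft parchment): flax=2 helmet=5 obsidian=2 parchment=20
After 23 (gather 4 flax): flax=6 helmet=5 obsidian=2 parchment=20
After 24 (craft parchment): flax=5 helmet=5 obsidian=2 parchment=22
After 25 (consume 3 helmet): flax=5 helmet=2 obsidian=2 parchment=22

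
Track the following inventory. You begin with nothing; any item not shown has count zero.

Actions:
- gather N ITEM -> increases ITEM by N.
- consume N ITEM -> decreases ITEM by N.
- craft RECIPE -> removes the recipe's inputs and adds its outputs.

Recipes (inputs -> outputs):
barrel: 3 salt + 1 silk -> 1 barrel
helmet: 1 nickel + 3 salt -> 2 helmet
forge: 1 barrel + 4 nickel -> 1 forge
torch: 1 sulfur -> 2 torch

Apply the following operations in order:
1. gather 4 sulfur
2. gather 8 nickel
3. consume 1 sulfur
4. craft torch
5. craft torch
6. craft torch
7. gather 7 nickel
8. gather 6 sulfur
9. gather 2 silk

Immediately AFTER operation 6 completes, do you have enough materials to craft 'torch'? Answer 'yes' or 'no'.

After 1 (gather 4 sulfur): sulfur=4
After 2 (gather 8 nickel): nickel=8 sulfur=4
After 3 (consume 1 sulfur): nickel=8 sulfur=3
After 4 (craft torch): nickel=8 sulfur=2 torch=2
After 5 (craft torch): nickel=8 sulfur=1 torch=4
After 6 (craft torch): nickel=8 torch=6

Answer: no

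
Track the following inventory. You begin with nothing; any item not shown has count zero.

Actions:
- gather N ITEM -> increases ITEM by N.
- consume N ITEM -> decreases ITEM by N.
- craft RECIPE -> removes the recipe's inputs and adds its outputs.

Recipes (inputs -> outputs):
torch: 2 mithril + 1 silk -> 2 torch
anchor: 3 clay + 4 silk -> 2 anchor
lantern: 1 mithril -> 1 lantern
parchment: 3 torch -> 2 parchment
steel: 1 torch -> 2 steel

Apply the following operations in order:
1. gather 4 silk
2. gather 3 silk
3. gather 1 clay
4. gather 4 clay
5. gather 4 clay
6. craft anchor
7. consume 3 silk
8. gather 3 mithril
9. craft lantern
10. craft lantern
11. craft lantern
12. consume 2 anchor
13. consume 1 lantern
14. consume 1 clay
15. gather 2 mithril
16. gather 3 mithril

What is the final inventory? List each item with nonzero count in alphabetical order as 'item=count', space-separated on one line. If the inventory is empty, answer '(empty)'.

After 1 (gather 4 silk): silk=4
After 2 (gather 3 silk): silk=7
After 3 (gather 1 clay): clay=1 silk=7
After 4 (gather 4 clay): clay=5 silk=7
After 5 (gather 4 clay): clay=9 silk=7
After 6 (craft anchor): anchor=2 clay=6 silk=3
After 7 (consume 3 silk): anchor=2 clay=6
After 8 (gather 3 mithril): anchor=2 clay=6 mithril=3
After 9 (craft lantern): anchor=2 clay=6 lantern=1 mithril=2
After 10 (craft lantern): anchor=2 clay=6 lantern=2 mithril=1
After 11 (craft lantern): anchor=2 clay=6 lantern=3
After 12 (consume 2 anchor): clay=6 lantern=3
After 13 (consume 1 lantern): clay=6 lantern=2
After 14 (consume 1 clay): clay=5 lantern=2
After 15 (gather 2 mithril): clay=5 lantern=2 mithril=2
After 16 (gather 3 mithril): clay=5 lantern=2 mithril=5

Answer: clay=5 lantern=2 mithril=5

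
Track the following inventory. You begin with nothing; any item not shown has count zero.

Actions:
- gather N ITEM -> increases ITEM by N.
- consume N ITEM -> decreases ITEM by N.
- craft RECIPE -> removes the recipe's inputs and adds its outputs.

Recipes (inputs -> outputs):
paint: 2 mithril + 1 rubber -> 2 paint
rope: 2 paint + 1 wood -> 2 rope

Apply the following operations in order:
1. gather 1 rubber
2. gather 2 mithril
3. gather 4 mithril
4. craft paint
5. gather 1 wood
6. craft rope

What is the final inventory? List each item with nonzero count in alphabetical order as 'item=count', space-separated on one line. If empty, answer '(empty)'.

Answer: mithril=4 rope=2

Derivation:
After 1 (gather 1 rubber): rubber=1
After 2 (gather 2 mithril): mithril=2 rubber=1
After 3 (gather 4 mithril): mithril=6 rubber=1
After 4 (craft paint): mithril=4 paint=2
After 5 (gather 1 wood): mithril=4 paint=2 wood=1
After 6 (craft rope): mithril=4 rope=2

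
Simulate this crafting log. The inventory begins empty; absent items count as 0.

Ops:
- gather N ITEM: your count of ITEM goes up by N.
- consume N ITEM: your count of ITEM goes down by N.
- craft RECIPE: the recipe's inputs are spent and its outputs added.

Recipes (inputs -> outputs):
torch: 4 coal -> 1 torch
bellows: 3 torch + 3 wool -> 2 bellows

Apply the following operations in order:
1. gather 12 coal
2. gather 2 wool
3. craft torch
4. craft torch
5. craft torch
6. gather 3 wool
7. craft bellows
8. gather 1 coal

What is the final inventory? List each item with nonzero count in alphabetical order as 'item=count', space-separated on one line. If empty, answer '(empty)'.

Answer: bellows=2 coal=1 wool=2

Derivation:
After 1 (gather 12 coal): coal=12
After 2 (gather 2 wool): coal=12 wool=2
After 3 (craft torch): coal=8 torch=1 wool=2
After 4 (craft torch): coal=4 torch=2 wool=2
After 5 (craft torch): torch=3 wool=2
After 6 (gather 3 wool): torch=3 wool=5
After 7 (craft bellows): bellows=2 wool=2
After 8 (gather 1 coal): bellows=2 coal=1 wool=2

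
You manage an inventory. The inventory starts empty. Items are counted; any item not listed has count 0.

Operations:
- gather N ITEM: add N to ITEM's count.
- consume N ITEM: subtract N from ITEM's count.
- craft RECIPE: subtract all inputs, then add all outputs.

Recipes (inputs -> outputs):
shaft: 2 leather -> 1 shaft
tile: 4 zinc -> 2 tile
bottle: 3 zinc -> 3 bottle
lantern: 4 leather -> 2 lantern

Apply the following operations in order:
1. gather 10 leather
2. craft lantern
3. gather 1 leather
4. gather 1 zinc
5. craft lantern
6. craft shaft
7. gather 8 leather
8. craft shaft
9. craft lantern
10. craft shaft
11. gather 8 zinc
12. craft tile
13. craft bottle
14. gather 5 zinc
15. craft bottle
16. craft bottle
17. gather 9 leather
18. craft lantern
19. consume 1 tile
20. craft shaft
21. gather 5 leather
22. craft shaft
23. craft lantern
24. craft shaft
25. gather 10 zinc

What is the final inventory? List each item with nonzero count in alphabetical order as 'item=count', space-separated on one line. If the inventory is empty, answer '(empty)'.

Answer: bottle=9 lantern=10 leather=1 shaft=6 tile=1 zinc=11

Derivation:
After 1 (gather 10 leather): leather=10
After 2 (craft lantern): lantern=2 leather=6
After 3 (gather 1 leather): lantern=2 leather=7
After 4 (gather 1 zinc): lantern=2 leather=7 zinc=1
After 5 (craft lantern): lantern=4 leather=3 zinc=1
After 6 (craft shaft): lantern=4 leather=1 shaft=1 zinc=1
After 7 (gather 8 leather): lantern=4 leather=9 shaft=1 zinc=1
After 8 (craft shaft): lantern=4 leather=7 shaft=2 zinc=1
After 9 (craft lantern): lantern=6 leather=3 shaft=2 zinc=1
After 10 (craft shaft): lantern=6 leather=1 shaft=3 zinc=1
After 11 (gather 8 zinc): lantern=6 leather=1 shaft=3 zinc=9
After 12 (craft tile): lantern=6 leather=1 shaft=3 tile=2 zinc=5
After 13 (craft bottle): bottle=3 lantern=6 leather=1 shaft=3 tile=2 zinc=2
After 14 (gather 5 zinc): bottle=3 lantern=6 leather=1 shaft=3 tile=2 zinc=7
After 15 (craft bottle): bottle=6 lantern=6 leather=1 shaft=3 tile=2 zinc=4
After 16 (craft bottle): bottle=9 lantern=6 leather=1 shaft=3 tile=2 zinc=1
After 17 (gather 9 leather): bottle=9 lantern=6 leather=10 shaft=3 tile=2 zinc=1
After 18 (craft lantern): bottle=9 lantern=8 leather=6 shaft=3 tile=2 zinc=1
After 19 (consume 1 tile): bottle=9 lantern=8 leather=6 shaft=3 tile=1 zinc=1
After 20 (craft shaft): bottle=9 lantern=8 leather=4 shaft=4 tile=1 zinc=1
After 21 (gather 5 leather): bottle=9 lantern=8 leather=9 shaft=4 tile=1 zinc=1
After 22 (craft shaft): bottle=9 lantern=8 leather=7 shaft=5 tile=1 zinc=1
After 23 (craft lantern): bottle=9 lantern=10 leather=3 shaft=5 tile=1 zinc=1
After 24 (craft shaft): bottle=9 lantern=10 leather=1 shaft=6 tile=1 zinc=1
After 25 (gather 10 zinc): bottle=9 lantern=10 leather=1 shaft=6 tile=1 zinc=11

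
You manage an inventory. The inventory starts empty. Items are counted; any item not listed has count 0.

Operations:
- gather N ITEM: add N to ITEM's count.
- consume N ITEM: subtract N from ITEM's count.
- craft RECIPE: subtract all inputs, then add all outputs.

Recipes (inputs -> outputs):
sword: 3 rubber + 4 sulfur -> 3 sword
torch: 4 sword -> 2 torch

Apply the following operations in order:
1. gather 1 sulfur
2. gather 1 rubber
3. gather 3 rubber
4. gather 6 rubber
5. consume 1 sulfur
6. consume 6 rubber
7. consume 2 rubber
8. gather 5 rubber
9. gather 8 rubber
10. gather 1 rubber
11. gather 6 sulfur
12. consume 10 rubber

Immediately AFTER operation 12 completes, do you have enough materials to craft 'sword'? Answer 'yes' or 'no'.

Answer: yes

Derivation:
After 1 (gather 1 sulfur): sulfur=1
After 2 (gather 1 rubber): rubber=1 sulfur=1
After 3 (gather 3 rubber): rubber=4 sulfur=1
After 4 (gather 6 rubber): rubber=10 sulfur=1
After 5 (consume 1 sulfur): rubber=10
After 6 (consume 6 rubber): rubber=4
After 7 (consume 2 rubber): rubber=2
After 8 (gather 5 rubber): rubber=7
After 9 (gather 8 rubber): rubber=15
After 10 (gather 1 rubber): rubber=16
After 11 (gather 6 sulfur): rubber=16 sulfur=6
After 12 (consume 10 rubber): rubber=6 sulfur=6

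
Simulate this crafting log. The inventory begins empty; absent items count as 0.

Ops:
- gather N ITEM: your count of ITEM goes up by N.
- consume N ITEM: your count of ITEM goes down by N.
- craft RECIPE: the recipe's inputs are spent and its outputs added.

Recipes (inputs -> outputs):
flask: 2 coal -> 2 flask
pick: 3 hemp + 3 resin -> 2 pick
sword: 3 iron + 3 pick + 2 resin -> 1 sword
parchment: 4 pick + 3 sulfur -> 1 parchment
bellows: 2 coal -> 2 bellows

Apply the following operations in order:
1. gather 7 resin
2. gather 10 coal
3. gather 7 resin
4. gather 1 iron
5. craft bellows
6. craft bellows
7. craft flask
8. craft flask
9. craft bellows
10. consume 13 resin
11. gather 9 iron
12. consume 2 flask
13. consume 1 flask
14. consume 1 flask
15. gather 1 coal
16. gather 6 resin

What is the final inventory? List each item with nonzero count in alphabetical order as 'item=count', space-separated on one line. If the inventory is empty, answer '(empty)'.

After 1 (gather 7 resin): resin=7
After 2 (gather 10 coal): coal=10 resin=7
After 3 (gather 7 resin): coal=10 resin=14
After 4 (gather 1 iron): coal=10 iron=1 resin=14
After 5 (craft bellows): bellows=2 coal=8 iron=1 resin=14
After 6 (craft bellows): bellows=4 coal=6 iron=1 resin=14
After 7 (craft flask): bellows=4 coal=4 flask=2 iron=1 resin=14
After 8 (craft flask): bellows=4 coal=2 flask=4 iron=1 resin=14
After 9 (craft bellows): bellows=6 flask=4 iron=1 resin=14
After 10 (consume 13 resin): bellows=6 flask=4 iron=1 resin=1
After 11 (gather 9 iron): bellows=6 flask=4 iron=10 resin=1
After 12 (consume 2 flask): bellows=6 flask=2 iron=10 resin=1
After 13 (consume 1 flask): bellows=6 flask=1 iron=10 resin=1
After 14 (consume 1 flask): bellows=6 iron=10 resin=1
After 15 (gather 1 coal): bellows=6 coal=1 iron=10 resin=1
After 16 (gather 6 resin): bellows=6 coal=1 iron=10 resin=7

Answer: bellows=6 coal=1 iron=10 resin=7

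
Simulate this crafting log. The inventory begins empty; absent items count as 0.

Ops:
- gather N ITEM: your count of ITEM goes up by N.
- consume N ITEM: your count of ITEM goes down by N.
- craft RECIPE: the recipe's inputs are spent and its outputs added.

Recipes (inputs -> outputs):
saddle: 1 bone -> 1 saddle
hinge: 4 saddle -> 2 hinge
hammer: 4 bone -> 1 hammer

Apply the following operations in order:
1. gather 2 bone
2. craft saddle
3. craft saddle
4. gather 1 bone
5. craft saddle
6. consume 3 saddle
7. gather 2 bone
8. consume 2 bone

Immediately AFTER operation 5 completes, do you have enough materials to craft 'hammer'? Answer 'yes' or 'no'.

After 1 (gather 2 bone): bone=2
After 2 (craft saddle): bone=1 saddle=1
After 3 (craft saddle): saddle=2
After 4 (gather 1 bone): bone=1 saddle=2
After 5 (craft saddle): saddle=3

Answer: no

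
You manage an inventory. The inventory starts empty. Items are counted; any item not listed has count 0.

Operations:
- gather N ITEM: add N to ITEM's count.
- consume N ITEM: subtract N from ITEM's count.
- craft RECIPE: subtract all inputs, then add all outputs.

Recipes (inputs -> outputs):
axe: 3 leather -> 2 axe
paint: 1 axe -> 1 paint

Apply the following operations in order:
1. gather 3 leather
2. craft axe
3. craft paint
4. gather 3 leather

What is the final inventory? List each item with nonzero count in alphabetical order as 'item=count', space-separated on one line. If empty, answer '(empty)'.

After 1 (gather 3 leather): leather=3
After 2 (craft axe): axe=2
After 3 (craft paint): axe=1 paint=1
After 4 (gather 3 leather): axe=1 leather=3 paint=1

Answer: axe=1 leather=3 paint=1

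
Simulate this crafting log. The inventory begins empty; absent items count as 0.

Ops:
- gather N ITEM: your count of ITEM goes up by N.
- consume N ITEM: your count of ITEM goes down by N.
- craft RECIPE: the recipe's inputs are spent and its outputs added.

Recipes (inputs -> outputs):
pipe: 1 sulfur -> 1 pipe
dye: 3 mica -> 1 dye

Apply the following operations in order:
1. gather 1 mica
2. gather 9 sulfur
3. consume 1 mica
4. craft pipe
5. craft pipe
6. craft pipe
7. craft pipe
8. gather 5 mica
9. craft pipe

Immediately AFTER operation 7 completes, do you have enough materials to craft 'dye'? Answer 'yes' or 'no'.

Answer: no

Derivation:
After 1 (gather 1 mica): mica=1
After 2 (gather 9 sulfur): mica=1 sulfur=9
After 3 (consume 1 mica): sulfur=9
After 4 (craft pipe): pipe=1 sulfur=8
After 5 (craft pipe): pipe=2 sulfur=7
After 6 (craft pipe): pipe=3 sulfur=6
After 7 (craft pipe): pipe=4 sulfur=5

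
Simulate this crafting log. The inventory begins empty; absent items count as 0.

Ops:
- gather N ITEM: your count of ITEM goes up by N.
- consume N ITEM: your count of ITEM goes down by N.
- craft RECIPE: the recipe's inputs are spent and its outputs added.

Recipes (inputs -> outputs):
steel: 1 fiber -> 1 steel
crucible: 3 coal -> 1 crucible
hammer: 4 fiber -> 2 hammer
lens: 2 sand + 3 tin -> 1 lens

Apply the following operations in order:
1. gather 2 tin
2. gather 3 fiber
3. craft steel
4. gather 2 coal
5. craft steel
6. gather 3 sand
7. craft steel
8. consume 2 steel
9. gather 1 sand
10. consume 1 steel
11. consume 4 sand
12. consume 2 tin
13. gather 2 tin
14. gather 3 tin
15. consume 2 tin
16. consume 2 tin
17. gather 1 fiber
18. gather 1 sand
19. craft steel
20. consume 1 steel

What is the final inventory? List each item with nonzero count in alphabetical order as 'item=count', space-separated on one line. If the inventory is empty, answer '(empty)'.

After 1 (gather 2 tin): tin=2
After 2 (gather 3 fiber): fiber=3 tin=2
After 3 (craft steel): fiber=2 steel=1 tin=2
After 4 (gather 2 coal): coal=2 fiber=2 steel=1 tin=2
After 5 (craft steel): coal=2 fiber=1 steel=2 tin=2
After 6 (gather 3 sand): coal=2 fiber=1 sand=3 steel=2 tin=2
After 7 (craft steel): coal=2 sand=3 steel=3 tin=2
After 8 (consume 2 steel): coal=2 sand=3 steel=1 tin=2
After 9 (gather 1 sand): coal=2 sand=4 steel=1 tin=2
After 10 (consume 1 steel): coal=2 sand=4 tin=2
After 11 (consume 4 sand): coal=2 tin=2
After 12 (consume 2 tin): coal=2
After 13 (gather 2 tin): coal=2 tin=2
After 14 (gather 3 tin): coal=2 tin=5
After 15 (consume 2 tin): coal=2 tin=3
After 16 (consume 2 tin): coal=2 tin=1
After 17 (gather 1 fiber): coal=2 fiber=1 tin=1
After 18 (gather 1 sand): coal=2 fiber=1 sand=1 tin=1
After 19 (craft steel): coal=2 sand=1 steel=1 tin=1
After 20 (consume 1 steel): coal=2 sand=1 tin=1

Answer: coal=2 sand=1 tin=1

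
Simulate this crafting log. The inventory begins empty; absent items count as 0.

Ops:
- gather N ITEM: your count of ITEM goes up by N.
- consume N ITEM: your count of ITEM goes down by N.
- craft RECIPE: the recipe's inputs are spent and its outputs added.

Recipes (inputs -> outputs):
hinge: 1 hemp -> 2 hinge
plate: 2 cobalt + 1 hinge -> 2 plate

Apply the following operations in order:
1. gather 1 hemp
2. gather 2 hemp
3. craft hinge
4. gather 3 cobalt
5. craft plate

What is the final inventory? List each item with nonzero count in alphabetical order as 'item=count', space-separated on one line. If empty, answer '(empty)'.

Answer: cobalt=1 hemp=2 hinge=1 plate=2

Derivation:
After 1 (gather 1 hemp): hemp=1
After 2 (gather 2 hemp): hemp=3
After 3 (craft hinge): hemp=2 hinge=2
After 4 (gather 3 cobalt): cobalt=3 hemp=2 hinge=2
After 5 (craft plate): cobalt=1 hemp=2 hinge=1 plate=2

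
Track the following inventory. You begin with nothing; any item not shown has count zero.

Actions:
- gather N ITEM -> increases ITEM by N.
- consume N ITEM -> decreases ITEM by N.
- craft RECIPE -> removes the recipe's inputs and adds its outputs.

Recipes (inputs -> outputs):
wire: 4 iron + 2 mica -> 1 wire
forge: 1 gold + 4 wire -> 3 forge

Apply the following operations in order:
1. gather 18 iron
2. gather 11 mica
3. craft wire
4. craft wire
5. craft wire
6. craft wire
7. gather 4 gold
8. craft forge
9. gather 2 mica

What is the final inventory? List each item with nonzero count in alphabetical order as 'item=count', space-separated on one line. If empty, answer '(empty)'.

Answer: forge=3 gold=3 iron=2 mica=5

Derivation:
After 1 (gather 18 iron): iron=18
After 2 (gather 11 mica): iron=18 mica=11
After 3 (craft wire): iron=14 mica=9 wire=1
After 4 (craft wire): iron=10 mica=7 wire=2
After 5 (craft wire): iron=6 mica=5 wire=3
After 6 (craft wire): iron=2 mica=3 wire=4
After 7 (gather 4 gold): gold=4 iron=2 mica=3 wire=4
After 8 (craft forge): forge=3 gold=3 iron=2 mica=3
After 9 (gather 2 mica): forge=3 gold=3 iron=2 mica=5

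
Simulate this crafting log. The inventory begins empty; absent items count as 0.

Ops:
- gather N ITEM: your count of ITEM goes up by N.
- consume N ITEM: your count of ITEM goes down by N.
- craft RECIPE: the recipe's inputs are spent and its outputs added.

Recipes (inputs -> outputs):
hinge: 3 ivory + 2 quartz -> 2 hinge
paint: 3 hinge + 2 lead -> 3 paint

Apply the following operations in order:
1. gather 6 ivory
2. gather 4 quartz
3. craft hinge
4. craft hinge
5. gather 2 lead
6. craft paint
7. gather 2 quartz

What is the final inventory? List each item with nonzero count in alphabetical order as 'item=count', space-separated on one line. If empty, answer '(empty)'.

Answer: hinge=1 paint=3 quartz=2

Derivation:
After 1 (gather 6 ivory): ivory=6
After 2 (gather 4 quartz): ivory=6 quartz=4
After 3 (craft hinge): hinge=2 ivory=3 quartz=2
After 4 (craft hinge): hinge=4
After 5 (gather 2 lead): hinge=4 lead=2
After 6 (craft paint): hinge=1 paint=3
After 7 (gather 2 quartz): hinge=1 paint=3 quartz=2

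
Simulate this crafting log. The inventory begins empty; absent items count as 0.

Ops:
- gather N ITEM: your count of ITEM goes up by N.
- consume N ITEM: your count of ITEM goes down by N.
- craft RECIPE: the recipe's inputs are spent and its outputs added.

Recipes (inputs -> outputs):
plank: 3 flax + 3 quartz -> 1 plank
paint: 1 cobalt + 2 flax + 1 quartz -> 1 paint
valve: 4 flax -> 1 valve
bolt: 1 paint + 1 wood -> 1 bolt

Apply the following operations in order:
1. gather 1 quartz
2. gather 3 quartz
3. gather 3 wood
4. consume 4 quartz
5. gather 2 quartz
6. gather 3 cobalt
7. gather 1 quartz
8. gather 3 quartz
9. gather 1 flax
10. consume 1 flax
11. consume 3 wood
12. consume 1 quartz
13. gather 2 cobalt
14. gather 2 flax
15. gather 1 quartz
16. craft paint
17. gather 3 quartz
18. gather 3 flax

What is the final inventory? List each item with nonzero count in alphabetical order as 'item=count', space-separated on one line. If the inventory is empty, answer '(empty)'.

Answer: cobalt=4 flax=3 paint=1 quartz=8

Derivation:
After 1 (gather 1 quartz): quartz=1
After 2 (gather 3 quartz): quartz=4
After 3 (gather 3 wood): quartz=4 wood=3
After 4 (consume 4 quartz): wood=3
After 5 (gather 2 quartz): quartz=2 wood=3
After 6 (gather 3 cobalt): cobalt=3 quartz=2 wood=3
After 7 (gather 1 quartz): cobalt=3 quartz=3 wood=3
After 8 (gather 3 quartz): cobalt=3 quartz=6 wood=3
After 9 (gather 1 flax): cobalt=3 flax=1 quartz=6 wood=3
After 10 (consume 1 flax): cobalt=3 quartz=6 wood=3
After 11 (consume 3 wood): cobalt=3 quartz=6
After 12 (consume 1 quartz): cobalt=3 quartz=5
After 13 (gather 2 cobalt): cobalt=5 quartz=5
After 14 (gather 2 flax): cobalt=5 flax=2 quartz=5
After 15 (gather 1 quartz): cobalt=5 flax=2 quartz=6
After 16 (craft paint): cobalt=4 paint=1 quartz=5
After 17 (gather 3 quartz): cobalt=4 paint=1 quartz=8
After 18 (gather 3 flax): cobalt=4 flax=3 paint=1 quartz=8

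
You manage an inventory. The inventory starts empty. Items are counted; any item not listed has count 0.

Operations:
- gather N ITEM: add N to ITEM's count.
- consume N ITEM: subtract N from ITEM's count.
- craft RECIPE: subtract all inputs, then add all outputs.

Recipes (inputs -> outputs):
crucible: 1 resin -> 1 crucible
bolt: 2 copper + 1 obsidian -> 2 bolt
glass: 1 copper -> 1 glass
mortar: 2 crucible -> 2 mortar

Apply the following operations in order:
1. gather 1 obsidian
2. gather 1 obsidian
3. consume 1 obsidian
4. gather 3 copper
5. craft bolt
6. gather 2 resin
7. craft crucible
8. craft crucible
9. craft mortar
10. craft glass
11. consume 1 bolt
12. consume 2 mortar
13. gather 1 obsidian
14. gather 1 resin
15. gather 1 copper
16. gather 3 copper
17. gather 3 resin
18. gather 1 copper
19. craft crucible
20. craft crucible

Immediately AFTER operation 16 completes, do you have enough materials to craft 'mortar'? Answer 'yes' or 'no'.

Answer: no

Derivation:
After 1 (gather 1 obsidian): obsidian=1
After 2 (gather 1 obsidian): obsidian=2
After 3 (consume 1 obsidian): obsidian=1
After 4 (gather 3 copper): copper=3 obsidian=1
After 5 (craft bolt): bolt=2 copper=1
After 6 (gather 2 resin): bolt=2 copper=1 resin=2
After 7 (craft crucible): bolt=2 copper=1 crucible=1 resin=1
After 8 (craft crucible): bolt=2 copper=1 crucible=2
After 9 (craft mortar): bolt=2 copper=1 mortar=2
After 10 (craft glass): bolt=2 glass=1 mortar=2
After 11 (consume 1 bolt): bolt=1 glass=1 mortar=2
After 12 (consume 2 mortar): bolt=1 glass=1
After 13 (gather 1 obsidian): bolt=1 glass=1 obsidian=1
After 14 (gather 1 resin): bolt=1 glass=1 obsidian=1 resin=1
After 15 (gather 1 copper): bolt=1 copper=1 glass=1 obsidian=1 resin=1
After 16 (gather 3 copper): bolt=1 copper=4 glass=1 obsidian=1 resin=1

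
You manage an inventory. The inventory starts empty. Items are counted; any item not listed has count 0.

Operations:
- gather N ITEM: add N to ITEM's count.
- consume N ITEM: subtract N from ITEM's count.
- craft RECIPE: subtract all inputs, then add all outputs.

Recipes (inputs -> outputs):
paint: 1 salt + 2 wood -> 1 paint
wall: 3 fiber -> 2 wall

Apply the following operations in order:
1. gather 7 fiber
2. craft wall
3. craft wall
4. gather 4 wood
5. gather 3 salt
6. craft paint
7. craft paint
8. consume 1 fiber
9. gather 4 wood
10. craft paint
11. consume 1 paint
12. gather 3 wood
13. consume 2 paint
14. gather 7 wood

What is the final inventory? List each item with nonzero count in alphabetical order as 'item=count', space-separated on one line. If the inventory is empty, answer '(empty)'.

Answer: wall=4 wood=12

Derivation:
After 1 (gather 7 fiber): fiber=7
After 2 (craft wall): fiber=4 wall=2
After 3 (craft wall): fiber=1 wall=4
After 4 (gather 4 wood): fiber=1 wall=4 wood=4
After 5 (gather 3 salt): fiber=1 salt=3 wall=4 wood=4
After 6 (craft paint): fiber=1 paint=1 salt=2 wall=4 wood=2
After 7 (craft paint): fiber=1 paint=2 salt=1 wall=4
After 8 (consume 1 fiber): paint=2 salt=1 wall=4
After 9 (gather 4 wood): paint=2 salt=1 wall=4 wood=4
After 10 (craft paint): paint=3 wall=4 wood=2
After 11 (consume 1 paint): paint=2 wall=4 wood=2
After 12 (gather 3 wood): paint=2 wall=4 wood=5
After 13 (consume 2 paint): wall=4 wood=5
After 14 (gather 7 wood): wall=4 wood=12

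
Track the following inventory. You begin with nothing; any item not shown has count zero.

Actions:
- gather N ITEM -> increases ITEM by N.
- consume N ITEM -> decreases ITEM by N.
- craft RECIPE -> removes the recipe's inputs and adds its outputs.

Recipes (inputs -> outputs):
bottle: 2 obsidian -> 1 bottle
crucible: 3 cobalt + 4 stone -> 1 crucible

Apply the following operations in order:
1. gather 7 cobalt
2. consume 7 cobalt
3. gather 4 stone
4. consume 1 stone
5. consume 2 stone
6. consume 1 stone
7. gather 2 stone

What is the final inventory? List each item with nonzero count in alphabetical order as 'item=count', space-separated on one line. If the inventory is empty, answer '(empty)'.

After 1 (gather 7 cobalt): cobalt=7
After 2 (consume 7 cobalt): (empty)
After 3 (gather 4 stone): stone=4
After 4 (consume 1 stone): stone=3
After 5 (consume 2 stone): stone=1
After 6 (consume 1 stone): (empty)
After 7 (gather 2 stone): stone=2

Answer: stone=2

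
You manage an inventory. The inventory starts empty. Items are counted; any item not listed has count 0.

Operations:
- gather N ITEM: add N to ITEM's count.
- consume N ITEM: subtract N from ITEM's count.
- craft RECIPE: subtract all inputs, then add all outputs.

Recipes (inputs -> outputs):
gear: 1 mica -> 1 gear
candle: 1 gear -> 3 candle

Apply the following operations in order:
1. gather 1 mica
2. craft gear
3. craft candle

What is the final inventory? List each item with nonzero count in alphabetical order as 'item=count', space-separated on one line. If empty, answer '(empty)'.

Answer: candle=3

Derivation:
After 1 (gather 1 mica): mica=1
After 2 (craft gear): gear=1
After 3 (craft candle): candle=3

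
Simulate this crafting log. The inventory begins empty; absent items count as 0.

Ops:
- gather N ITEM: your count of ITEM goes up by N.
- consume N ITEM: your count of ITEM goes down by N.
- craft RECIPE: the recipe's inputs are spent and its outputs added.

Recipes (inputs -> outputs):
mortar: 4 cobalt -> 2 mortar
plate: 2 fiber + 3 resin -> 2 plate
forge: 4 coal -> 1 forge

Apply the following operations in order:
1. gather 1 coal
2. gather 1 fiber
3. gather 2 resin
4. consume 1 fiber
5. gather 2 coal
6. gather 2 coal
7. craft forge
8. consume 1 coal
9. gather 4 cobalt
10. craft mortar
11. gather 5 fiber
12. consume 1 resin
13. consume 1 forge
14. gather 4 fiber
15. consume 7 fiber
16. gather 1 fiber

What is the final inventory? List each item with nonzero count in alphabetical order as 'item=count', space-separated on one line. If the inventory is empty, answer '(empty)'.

Answer: fiber=3 mortar=2 resin=1

Derivation:
After 1 (gather 1 coal): coal=1
After 2 (gather 1 fiber): coal=1 fiber=1
After 3 (gather 2 resin): coal=1 fiber=1 resin=2
After 4 (consume 1 fiber): coal=1 resin=2
After 5 (gather 2 coal): coal=3 resin=2
After 6 (gather 2 coal): coal=5 resin=2
After 7 (craft forge): coal=1 forge=1 resin=2
After 8 (consume 1 coal): forge=1 resin=2
After 9 (gather 4 cobalt): cobalt=4 forge=1 resin=2
After 10 (craft mortar): forge=1 mortar=2 resin=2
After 11 (gather 5 fiber): fiber=5 forge=1 mortar=2 resin=2
After 12 (consume 1 resin): fiber=5 forge=1 mortar=2 resin=1
After 13 (consume 1 forge): fiber=5 mortar=2 resin=1
After 14 (gather 4 fiber): fiber=9 mortar=2 resin=1
After 15 (consume 7 fiber): fiber=2 mortar=2 resin=1
After 16 (gather 1 fiber): fiber=3 mortar=2 resin=1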